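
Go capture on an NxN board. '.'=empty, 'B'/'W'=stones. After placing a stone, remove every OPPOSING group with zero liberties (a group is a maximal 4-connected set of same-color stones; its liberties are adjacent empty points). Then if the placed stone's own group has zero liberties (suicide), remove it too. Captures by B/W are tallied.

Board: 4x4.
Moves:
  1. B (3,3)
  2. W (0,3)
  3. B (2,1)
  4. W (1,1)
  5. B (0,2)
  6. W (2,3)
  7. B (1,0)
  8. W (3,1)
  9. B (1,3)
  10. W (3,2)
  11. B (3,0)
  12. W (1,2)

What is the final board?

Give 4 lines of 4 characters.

Answer: ..B.
BWWB
.B.W
BWW.

Derivation:
Move 1: B@(3,3) -> caps B=0 W=0
Move 2: W@(0,3) -> caps B=0 W=0
Move 3: B@(2,1) -> caps B=0 W=0
Move 4: W@(1,1) -> caps B=0 W=0
Move 5: B@(0,2) -> caps B=0 W=0
Move 6: W@(2,3) -> caps B=0 W=0
Move 7: B@(1,0) -> caps B=0 W=0
Move 8: W@(3,1) -> caps B=0 W=0
Move 9: B@(1,3) -> caps B=1 W=0
Move 10: W@(3,2) -> caps B=1 W=1
Move 11: B@(3,0) -> caps B=1 W=1
Move 12: W@(1,2) -> caps B=1 W=1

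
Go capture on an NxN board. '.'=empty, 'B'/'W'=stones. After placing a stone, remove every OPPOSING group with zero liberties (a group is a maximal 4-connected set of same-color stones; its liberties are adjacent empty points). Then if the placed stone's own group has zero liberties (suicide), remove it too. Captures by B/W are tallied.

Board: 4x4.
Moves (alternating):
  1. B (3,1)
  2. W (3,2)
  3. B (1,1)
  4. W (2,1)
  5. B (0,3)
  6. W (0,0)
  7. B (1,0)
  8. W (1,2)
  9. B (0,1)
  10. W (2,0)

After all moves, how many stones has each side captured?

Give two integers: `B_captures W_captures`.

Answer: 1 0

Derivation:
Move 1: B@(3,1) -> caps B=0 W=0
Move 2: W@(3,2) -> caps B=0 W=0
Move 3: B@(1,1) -> caps B=0 W=0
Move 4: W@(2,1) -> caps B=0 W=0
Move 5: B@(0,3) -> caps B=0 W=0
Move 6: W@(0,0) -> caps B=0 W=0
Move 7: B@(1,0) -> caps B=0 W=0
Move 8: W@(1,2) -> caps B=0 W=0
Move 9: B@(0,1) -> caps B=1 W=0
Move 10: W@(2,0) -> caps B=1 W=0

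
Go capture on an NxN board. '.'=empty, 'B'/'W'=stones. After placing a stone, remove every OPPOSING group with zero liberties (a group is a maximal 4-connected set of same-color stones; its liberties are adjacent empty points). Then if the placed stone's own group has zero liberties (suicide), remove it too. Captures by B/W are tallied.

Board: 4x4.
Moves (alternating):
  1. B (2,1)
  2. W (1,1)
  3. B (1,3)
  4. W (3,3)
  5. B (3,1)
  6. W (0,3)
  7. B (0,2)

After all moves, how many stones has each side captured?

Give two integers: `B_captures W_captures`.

Move 1: B@(2,1) -> caps B=0 W=0
Move 2: W@(1,1) -> caps B=0 W=0
Move 3: B@(1,3) -> caps B=0 W=0
Move 4: W@(3,3) -> caps B=0 W=0
Move 5: B@(3,1) -> caps B=0 W=0
Move 6: W@(0,3) -> caps B=0 W=0
Move 7: B@(0,2) -> caps B=1 W=0

Answer: 1 0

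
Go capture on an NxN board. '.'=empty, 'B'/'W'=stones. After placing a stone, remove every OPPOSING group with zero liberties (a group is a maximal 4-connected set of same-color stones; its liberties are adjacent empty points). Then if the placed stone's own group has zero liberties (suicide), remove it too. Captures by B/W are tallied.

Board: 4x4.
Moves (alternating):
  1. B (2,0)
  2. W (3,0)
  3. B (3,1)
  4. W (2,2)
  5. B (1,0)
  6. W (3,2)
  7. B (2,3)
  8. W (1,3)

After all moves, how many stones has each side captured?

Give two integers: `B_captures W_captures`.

Answer: 1 0

Derivation:
Move 1: B@(2,0) -> caps B=0 W=0
Move 2: W@(3,0) -> caps B=0 W=0
Move 3: B@(3,1) -> caps B=1 W=0
Move 4: W@(2,2) -> caps B=1 W=0
Move 5: B@(1,0) -> caps B=1 W=0
Move 6: W@(3,2) -> caps B=1 W=0
Move 7: B@(2,3) -> caps B=1 W=0
Move 8: W@(1,3) -> caps B=1 W=0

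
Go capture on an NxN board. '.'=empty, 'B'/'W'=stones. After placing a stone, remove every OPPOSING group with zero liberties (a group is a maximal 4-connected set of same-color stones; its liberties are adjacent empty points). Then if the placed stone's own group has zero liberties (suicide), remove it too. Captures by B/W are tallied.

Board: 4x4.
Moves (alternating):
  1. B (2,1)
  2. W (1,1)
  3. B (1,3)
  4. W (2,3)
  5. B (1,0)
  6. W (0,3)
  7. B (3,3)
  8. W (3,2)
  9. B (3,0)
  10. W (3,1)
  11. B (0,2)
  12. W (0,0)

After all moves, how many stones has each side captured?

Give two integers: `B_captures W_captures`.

Answer: 1 1

Derivation:
Move 1: B@(2,1) -> caps B=0 W=0
Move 2: W@(1,1) -> caps B=0 W=0
Move 3: B@(1,3) -> caps B=0 W=0
Move 4: W@(2,3) -> caps B=0 W=0
Move 5: B@(1,0) -> caps B=0 W=0
Move 6: W@(0,3) -> caps B=0 W=0
Move 7: B@(3,3) -> caps B=0 W=0
Move 8: W@(3,2) -> caps B=0 W=1
Move 9: B@(3,0) -> caps B=0 W=1
Move 10: W@(3,1) -> caps B=0 W=1
Move 11: B@(0,2) -> caps B=1 W=1
Move 12: W@(0,0) -> caps B=1 W=1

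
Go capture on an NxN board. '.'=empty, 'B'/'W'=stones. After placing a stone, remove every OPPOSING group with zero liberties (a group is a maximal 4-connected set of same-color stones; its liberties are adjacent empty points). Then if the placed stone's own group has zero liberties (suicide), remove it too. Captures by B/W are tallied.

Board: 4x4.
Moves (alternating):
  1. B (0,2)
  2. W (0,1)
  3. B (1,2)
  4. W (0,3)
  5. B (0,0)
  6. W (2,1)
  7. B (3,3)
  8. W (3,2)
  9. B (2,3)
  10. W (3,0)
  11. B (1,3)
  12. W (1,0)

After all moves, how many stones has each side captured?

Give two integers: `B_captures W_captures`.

Move 1: B@(0,2) -> caps B=0 W=0
Move 2: W@(0,1) -> caps B=0 W=0
Move 3: B@(1,2) -> caps B=0 W=0
Move 4: W@(0,3) -> caps B=0 W=0
Move 5: B@(0,0) -> caps B=0 W=0
Move 6: W@(2,1) -> caps B=0 W=0
Move 7: B@(3,3) -> caps B=0 W=0
Move 8: W@(3,2) -> caps B=0 W=0
Move 9: B@(2,3) -> caps B=0 W=0
Move 10: W@(3,0) -> caps B=0 W=0
Move 11: B@(1,3) -> caps B=1 W=0
Move 12: W@(1,0) -> caps B=1 W=1

Answer: 1 1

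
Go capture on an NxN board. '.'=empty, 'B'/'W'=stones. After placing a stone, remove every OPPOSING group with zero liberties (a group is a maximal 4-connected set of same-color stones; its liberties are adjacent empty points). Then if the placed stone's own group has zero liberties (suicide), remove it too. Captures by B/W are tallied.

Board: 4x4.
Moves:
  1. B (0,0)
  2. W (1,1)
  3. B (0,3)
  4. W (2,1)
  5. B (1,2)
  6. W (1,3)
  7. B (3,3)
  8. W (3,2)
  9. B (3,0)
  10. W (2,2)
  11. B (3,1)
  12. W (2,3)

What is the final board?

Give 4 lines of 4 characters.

Answer: B..B
.WBW
.WWW
BBW.

Derivation:
Move 1: B@(0,0) -> caps B=0 W=0
Move 2: W@(1,1) -> caps B=0 W=0
Move 3: B@(0,3) -> caps B=0 W=0
Move 4: W@(2,1) -> caps B=0 W=0
Move 5: B@(1,2) -> caps B=0 W=0
Move 6: W@(1,3) -> caps B=0 W=0
Move 7: B@(3,3) -> caps B=0 W=0
Move 8: W@(3,2) -> caps B=0 W=0
Move 9: B@(3,0) -> caps B=0 W=0
Move 10: W@(2,2) -> caps B=0 W=0
Move 11: B@(3,1) -> caps B=0 W=0
Move 12: W@(2,3) -> caps B=0 W=1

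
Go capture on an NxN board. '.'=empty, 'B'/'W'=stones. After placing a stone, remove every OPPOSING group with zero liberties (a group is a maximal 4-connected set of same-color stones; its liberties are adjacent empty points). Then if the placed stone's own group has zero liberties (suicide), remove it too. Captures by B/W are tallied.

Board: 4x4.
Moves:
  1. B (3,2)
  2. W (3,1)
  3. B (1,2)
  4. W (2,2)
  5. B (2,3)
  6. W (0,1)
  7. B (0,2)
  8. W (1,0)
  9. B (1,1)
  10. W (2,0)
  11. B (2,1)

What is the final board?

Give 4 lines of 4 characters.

Answer: .WB.
WBB.
WB.B
.WB.

Derivation:
Move 1: B@(3,2) -> caps B=0 W=0
Move 2: W@(3,1) -> caps B=0 W=0
Move 3: B@(1,2) -> caps B=0 W=0
Move 4: W@(2,2) -> caps B=0 W=0
Move 5: B@(2,3) -> caps B=0 W=0
Move 6: W@(0,1) -> caps B=0 W=0
Move 7: B@(0,2) -> caps B=0 W=0
Move 8: W@(1,0) -> caps B=0 W=0
Move 9: B@(1,1) -> caps B=0 W=0
Move 10: W@(2,0) -> caps B=0 W=0
Move 11: B@(2,1) -> caps B=1 W=0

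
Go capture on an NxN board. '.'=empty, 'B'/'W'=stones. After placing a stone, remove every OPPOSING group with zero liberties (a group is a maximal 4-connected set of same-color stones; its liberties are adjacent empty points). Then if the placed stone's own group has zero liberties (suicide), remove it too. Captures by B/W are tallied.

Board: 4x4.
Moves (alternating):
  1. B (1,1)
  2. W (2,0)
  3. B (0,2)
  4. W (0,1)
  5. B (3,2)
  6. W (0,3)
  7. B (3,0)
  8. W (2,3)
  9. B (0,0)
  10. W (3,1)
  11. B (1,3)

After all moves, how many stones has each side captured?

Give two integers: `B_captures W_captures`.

Move 1: B@(1,1) -> caps B=0 W=0
Move 2: W@(2,0) -> caps B=0 W=0
Move 3: B@(0,2) -> caps B=0 W=0
Move 4: W@(0,1) -> caps B=0 W=0
Move 5: B@(3,2) -> caps B=0 W=0
Move 6: W@(0,3) -> caps B=0 W=0
Move 7: B@(3,0) -> caps B=0 W=0
Move 8: W@(2,3) -> caps B=0 W=0
Move 9: B@(0,0) -> caps B=1 W=0
Move 10: W@(3,1) -> caps B=1 W=1
Move 11: B@(1,3) -> caps B=2 W=1

Answer: 2 1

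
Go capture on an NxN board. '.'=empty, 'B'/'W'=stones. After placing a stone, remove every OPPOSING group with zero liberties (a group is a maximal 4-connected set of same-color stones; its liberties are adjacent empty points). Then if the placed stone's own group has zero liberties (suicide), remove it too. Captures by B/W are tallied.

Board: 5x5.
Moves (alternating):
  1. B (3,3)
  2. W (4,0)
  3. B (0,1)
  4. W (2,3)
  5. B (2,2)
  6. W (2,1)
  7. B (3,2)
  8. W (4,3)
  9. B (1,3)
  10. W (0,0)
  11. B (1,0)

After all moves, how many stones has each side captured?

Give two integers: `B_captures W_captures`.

Move 1: B@(3,3) -> caps B=0 W=0
Move 2: W@(4,0) -> caps B=0 W=0
Move 3: B@(0,1) -> caps B=0 W=0
Move 4: W@(2,3) -> caps B=0 W=0
Move 5: B@(2,2) -> caps B=0 W=0
Move 6: W@(2,1) -> caps B=0 W=0
Move 7: B@(3,2) -> caps B=0 W=0
Move 8: W@(4,3) -> caps B=0 W=0
Move 9: B@(1,3) -> caps B=0 W=0
Move 10: W@(0,0) -> caps B=0 W=0
Move 11: B@(1,0) -> caps B=1 W=0

Answer: 1 0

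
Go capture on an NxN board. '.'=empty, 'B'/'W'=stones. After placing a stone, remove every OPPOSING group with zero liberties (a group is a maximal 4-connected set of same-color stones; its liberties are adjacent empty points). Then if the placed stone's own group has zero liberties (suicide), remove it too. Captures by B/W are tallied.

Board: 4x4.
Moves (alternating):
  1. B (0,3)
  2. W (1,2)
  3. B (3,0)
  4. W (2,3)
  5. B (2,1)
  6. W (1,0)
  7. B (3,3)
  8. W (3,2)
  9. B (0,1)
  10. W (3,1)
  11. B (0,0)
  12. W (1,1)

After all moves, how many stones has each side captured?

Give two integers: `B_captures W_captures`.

Move 1: B@(0,3) -> caps B=0 W=0
Move 2: W@(1,2) -> caps B=0 W=0
Move 3: B@(3,0) -> caps B=0 W=0
Move 4: W@(2,3) -> caps B=0 W=0
Move 5: B@(2,1) -> caps B=0 W=0
Move 6: W@(1,0) -> caps B=0 W=0
Move 7: B@(3,3) -> caps B=0 W=0
Move 8: W@(3,2) -> caps B=0 W=1
Move 9: B@(0,1) -> caps B=0 W=1
Move 10: W@(3,1) -> caps B=0 W=1
Move 11: B@(0,0) -> caps B=0 W=1
Move 12: W@(1,1) -> caps B=0 W=1

Answer: 0 1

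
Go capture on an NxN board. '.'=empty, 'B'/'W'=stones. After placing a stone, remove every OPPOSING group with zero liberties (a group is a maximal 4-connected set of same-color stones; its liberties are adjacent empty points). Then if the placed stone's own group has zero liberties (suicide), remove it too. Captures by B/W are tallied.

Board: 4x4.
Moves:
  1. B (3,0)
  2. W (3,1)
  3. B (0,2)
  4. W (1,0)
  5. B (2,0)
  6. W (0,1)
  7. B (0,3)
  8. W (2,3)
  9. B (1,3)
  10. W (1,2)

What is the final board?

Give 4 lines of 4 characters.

Answer: .W..
W.W.
B..W
BW..

Derivation:
Move 1: B@(3,0) -> caps B=0 W=0
Move 2: W@(3,1) -> caps B=0 W=0
Move 3: B@(0,2) -> caps B=0 W=0
Move 4: W@(1,0) -> caps B=0 W=0
Move 5: B@(2,0) -> caps B=0 W=0
Move 6: W@(0,1) -> caps B=0 W=0
Move 7: B@(0,3) -> caps B=0 W=0
Move 8: W@(2,3) -> caps B=0 W=0
Move 9: B@(1,3) -> caps B=0 W=0
Move 10: W@(1,2) -> caps B=0 W=3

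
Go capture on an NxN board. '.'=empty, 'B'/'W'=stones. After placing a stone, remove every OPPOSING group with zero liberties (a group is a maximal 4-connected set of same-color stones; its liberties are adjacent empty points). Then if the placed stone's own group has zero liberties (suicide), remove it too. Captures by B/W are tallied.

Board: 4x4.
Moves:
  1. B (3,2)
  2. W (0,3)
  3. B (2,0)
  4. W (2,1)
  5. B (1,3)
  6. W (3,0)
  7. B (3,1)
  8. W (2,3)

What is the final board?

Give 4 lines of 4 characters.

Answer: ...W
...B
BW.W
.BB.

Derivation:
Move 1: B@(3,2) -> caps B=0 W=0
Move 2: W@(0,3) -> caps B=0 W=0
Move 3: B@(2,0) -> caps B=0 W=0
Move 4: W@(2,1) -> caps B=0 W=0
Move 5: B@(1,3) -> caps B=0 W=0
Move 6: W@(3,0) -> caps B=0 W=0
Move 7: B@(3,1) -> caps B=1 W=0
Move 8: W@(2,3) -> caps B=1 W=0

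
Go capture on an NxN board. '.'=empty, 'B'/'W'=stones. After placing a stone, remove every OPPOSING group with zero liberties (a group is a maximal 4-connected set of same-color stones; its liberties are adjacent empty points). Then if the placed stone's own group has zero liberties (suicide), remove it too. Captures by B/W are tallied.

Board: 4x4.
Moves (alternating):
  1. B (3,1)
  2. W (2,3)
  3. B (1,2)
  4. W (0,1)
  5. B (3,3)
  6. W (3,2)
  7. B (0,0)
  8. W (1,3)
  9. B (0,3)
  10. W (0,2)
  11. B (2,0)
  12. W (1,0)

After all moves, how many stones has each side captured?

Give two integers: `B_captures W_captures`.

Answer: 0 3

Derivation:
Move 1: B@(3,1) -> caps B=0 W=0
Move 2: W@(2,3) -> caps B=0 W=0
Move 3: B@(1,2) -> caps B=0 W=0
Move 4: W@(0,1) -> caps B=0 W=0
Move 5: B@(3,3) -> caps B=0 W=0
Move 6: W@(3,2) -> caps B=0 W=1
Move 7: B@(0,0) -> caps B=0 W=1
Move 8: W@(1,3) -> caps B=0 W=1
Move 9: B@(0,3) -> caps B=0 W=1
Move 10: W@(0,2) -> caps B=0 W=2
Move 11: B@(2,0) -> caps B=0 W=2
Move 12: W@(1,0) -> caps B=0 W=3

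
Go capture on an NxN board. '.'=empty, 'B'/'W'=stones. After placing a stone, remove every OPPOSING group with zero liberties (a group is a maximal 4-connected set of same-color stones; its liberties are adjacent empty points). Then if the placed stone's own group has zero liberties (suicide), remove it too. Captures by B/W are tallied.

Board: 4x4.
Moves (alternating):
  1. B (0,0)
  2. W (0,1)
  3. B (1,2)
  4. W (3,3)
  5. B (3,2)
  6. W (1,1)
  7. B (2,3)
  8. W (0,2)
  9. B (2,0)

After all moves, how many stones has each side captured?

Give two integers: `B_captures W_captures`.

Answer: 1 0

Derivation:
Move 1: B@(0,0) -> caps B=0 W=0
Move 2: W@(0,1) -> caps B=0 W=0
Move 3: B@(1,2) -> caps B=0 W=0
Move 4: W@(3,3) -> caps B=0 W=0
Move 5: B@(3,2) -> caps B=0 W=0
Move 6: W@(1,1) -> caps B=0 W=0
Move 7: B@(2,3) -> caps B=1 W=0
Move 8: W@(0,2) -> caps B=1 W=0
Move 9: B@(2,0) -> caps B=1 W=0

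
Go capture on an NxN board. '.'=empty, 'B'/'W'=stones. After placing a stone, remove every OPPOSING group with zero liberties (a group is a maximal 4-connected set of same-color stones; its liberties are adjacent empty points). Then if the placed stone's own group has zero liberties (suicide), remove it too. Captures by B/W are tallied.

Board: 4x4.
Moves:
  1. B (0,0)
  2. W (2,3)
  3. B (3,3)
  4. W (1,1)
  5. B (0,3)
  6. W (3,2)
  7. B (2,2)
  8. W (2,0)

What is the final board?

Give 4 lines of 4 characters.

Answer: B..B
.W..
W.BW
..W.

Derivation:
Move 1: B@(0,0) -> caps B=0 W=0
Move 2: W@(2,3) -> caps B=0 W=0
Move 3: B@(3,3) -> caps B=0 W=0
Move 4: W@(1,1) -> caps B=0 W=0
Move 5: B@(0,3) -> caps B=0 W=0
Move 6: W@(3,2) -> caps B=0 W=1
Move 7: B@(2,2) -> caps B=0 W=1
Move 8: W@(2,0) -> caps B=0 W=1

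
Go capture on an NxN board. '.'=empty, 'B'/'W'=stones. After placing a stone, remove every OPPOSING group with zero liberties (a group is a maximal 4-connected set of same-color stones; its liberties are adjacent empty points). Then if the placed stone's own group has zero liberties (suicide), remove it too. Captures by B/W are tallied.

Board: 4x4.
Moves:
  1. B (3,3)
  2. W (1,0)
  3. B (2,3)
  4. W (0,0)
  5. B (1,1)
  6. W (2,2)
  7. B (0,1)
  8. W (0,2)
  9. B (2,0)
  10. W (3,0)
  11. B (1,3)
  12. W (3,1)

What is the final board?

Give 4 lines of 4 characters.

Move 1: B@(3,3) -> caps B=0 W=0
Move 2: W@(1,0) -> caps B=0 W=0
Move 3: B@(2,3) -> caps B=0 W=0
Move 4: W@(0,0) -> caps B=0 W=0
Move 5: B@(1,1) -> caps B=0 W=0
Move 6: W@(2,2) -> caps B=0 W=0
Move 7: B@(0,1) -> caps B=0 W=0
Move 8: W@(0,2) -> caps B=0 W=0
Move 9: B@(2,0) -> caps B=2 W=0
Move 10: W@(3,0) -> caps B=2 W=0
Move 11: B@(1,3) -> caps B=2 W=0
Move 12: W@(3,1) -> caps B=2 W=0

Answer: .BW.
.B.B
B.WB
WW.B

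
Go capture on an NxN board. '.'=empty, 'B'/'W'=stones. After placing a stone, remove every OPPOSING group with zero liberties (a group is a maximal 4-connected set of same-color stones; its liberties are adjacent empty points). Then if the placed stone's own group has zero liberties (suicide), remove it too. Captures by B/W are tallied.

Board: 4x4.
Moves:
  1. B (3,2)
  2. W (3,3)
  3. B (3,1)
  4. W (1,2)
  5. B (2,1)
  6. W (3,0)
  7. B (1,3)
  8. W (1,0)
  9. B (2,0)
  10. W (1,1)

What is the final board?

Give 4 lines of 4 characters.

Answer: ....
WWWB
BB..
.BBW

Derivation:
Move 1: B@(3,2) -> caps B=0 W=0
Move 2: W@(3,3) -> caps B=0 W=0
Move 3: B@(3,1) -> caps B=0 W=0
Move 4: W@(1,2) -> caps B=0 W=0
Move 5: B@(2,1) -> caps B=0 W=0
Move 6: W@(3,0) -> caps B=0 W=0
Move 7: B@(1,3) -> caps B=0 W=0
Move 8: W@(1,0) -> caps B=0 W=0
Move 9: B@(2,0) -> caps B=1 W=0
Move 10: W@(1,1) -> caps B=1 W=0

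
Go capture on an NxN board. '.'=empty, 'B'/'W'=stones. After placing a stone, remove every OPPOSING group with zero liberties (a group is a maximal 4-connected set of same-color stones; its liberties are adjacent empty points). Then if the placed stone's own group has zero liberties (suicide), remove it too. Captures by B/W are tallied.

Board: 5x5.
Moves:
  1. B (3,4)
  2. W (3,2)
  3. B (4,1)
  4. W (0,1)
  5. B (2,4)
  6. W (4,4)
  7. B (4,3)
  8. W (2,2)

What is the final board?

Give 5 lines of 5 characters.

Move 1: B@(3,4) -> caps B=0 W=0
Move 2: W@(3,2) -> caps B=0 W=0
Move 3: B@(4,1) -> caps B=0 W=0
Move 4: W@(0,1) -> caps B=0 W=0
Move 5: B@(2,4) -> caps B=0 W=0
Move 6: W@(4,4) -> caps B=0 W=0
Move 7: B@(4,3) -> caps B=1 W=0
Move 8: W@(2,2) -> caps B=1 W=0

Answer: .W...
.....
..W.B
..W.B
.B.B.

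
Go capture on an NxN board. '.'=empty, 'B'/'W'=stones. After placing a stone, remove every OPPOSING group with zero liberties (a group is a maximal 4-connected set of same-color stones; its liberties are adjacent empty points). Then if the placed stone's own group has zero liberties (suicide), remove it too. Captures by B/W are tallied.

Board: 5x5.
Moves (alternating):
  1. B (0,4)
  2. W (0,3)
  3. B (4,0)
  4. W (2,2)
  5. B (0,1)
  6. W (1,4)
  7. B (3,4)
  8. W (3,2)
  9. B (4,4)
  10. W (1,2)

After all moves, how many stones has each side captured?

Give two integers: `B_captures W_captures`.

Move 1: B@(0,4) -> caps B=0 W=0
Move 2: W@(0,3) -> caps B=0 W=0
Move 3: B@(4,0) -> caps B=0 W=0
Move 4: W@(2,2) -> caps B=0 W=0
Move 5: B@(0,1) -> caps B=0 W=0
Move 6: W@(1,4) -> caps B=0 W=1
Move 7: B@(3,4) -> caps B=0 W=1
Move 8: W@(3,2) -> caps B=0 W=1
Move 9: B@(4,4) -> caps B=0 W=1
Move 10: W@(1,2) -> caps B=0 W=1

Answer: 0 1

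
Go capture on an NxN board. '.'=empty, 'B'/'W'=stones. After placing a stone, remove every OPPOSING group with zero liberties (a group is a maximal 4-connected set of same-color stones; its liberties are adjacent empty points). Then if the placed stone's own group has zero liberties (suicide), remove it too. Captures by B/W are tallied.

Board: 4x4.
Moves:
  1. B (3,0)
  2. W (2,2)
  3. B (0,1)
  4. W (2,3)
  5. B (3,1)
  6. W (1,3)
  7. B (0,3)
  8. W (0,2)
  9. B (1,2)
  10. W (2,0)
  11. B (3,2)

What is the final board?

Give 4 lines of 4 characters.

Move 1: B@(3,0) -> caps B=0 W=0
Move 2: W@(2,2) -> caps B=0 W=0
Move 3: B@(0,1) -> caps B=0 W=0
Move 4: W@(2,3) -> caps B=0 W=0
Move 5: B@(3,1) -> caps B=0 W=0
Move 6: W@(1,3) -> caps B=0 W=0
Move 7: B@(0,3) -> caps B=0 W=0
Move 8: W@(0,2) -> caps B=0 W=1
Move 9: B@(1,2) -> caps B=0 W=1
Move 10: W@(2,0) -> caps B=0 W=1
Move 11: B@(3,2) -> caps B=0 W=1

Answer: .BW.
..BW
W.WW
BBB.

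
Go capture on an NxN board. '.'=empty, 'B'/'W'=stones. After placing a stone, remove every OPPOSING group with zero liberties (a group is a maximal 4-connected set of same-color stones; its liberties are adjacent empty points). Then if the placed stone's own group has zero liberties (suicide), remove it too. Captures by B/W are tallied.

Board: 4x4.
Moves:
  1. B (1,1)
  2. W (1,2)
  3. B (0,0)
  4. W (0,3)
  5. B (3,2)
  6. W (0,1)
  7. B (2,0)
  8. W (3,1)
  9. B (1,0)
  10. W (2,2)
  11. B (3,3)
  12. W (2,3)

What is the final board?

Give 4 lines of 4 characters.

Move 1: B@(1,1) -> caps B=0 W=0
Move 2: W@(1,2) -> caps B=0 W=0
Move 3: B@(0,0) -> caps B=0 W=0
Move 4: W@(0,3) -> caps B=0 W=0
Move 5: B@(3,2) -> caps B=0 W=0
Move 6: W@(0,1) -> caps B=0 W=0
Move 7: B@(2,0) -> caps B=0 W=0
Move 8: W@(3,1) -> caps B=0 W=0
Move 9: B@(1,0) -> caps B=0 W=0
Move 10: W@(2,2) -> caps B=0 W=0
Move 11: B@(3,3) -> caps B=0 W=0
Move 12: W@(2,3) -> caps B=0 W=2

Answer: BW.W
BBW.
B.WW
.W..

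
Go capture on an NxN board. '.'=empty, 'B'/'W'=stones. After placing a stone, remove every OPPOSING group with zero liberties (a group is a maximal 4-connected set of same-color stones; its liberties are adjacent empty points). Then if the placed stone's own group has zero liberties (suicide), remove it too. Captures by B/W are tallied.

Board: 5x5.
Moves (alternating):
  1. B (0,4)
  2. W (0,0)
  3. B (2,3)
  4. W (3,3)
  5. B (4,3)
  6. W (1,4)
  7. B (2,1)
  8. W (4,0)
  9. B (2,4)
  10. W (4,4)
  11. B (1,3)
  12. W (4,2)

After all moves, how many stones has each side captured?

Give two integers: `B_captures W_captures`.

Move 1: B@(0,4) -> caps B=0 W=0
Move 2: W@(0,0) -> caps B=0 W=0
Move 3: B@(2,3) -> caps B=0 W=0
Move 4: W@(3,3) -> caps B=0 W=0
Move 5: B@(4,3) -> caps B=0 W=0
Move 6: W@(1,4) -> caps B=0 W=0
Move 7: B@(2,1) -> caps B=0 W=0
Move 8: W@(4,0) -> caps B=0 W=0
Move 9: B@(2,4) -> caps B=0 W=0
Move 10: W@(4,4) -> caps B=0 W=0
Move 11: B@(1,3) -> caps B=1 W=0
Move 12: W@(4,2) -> caps B=1 W=1

Answer: 1 1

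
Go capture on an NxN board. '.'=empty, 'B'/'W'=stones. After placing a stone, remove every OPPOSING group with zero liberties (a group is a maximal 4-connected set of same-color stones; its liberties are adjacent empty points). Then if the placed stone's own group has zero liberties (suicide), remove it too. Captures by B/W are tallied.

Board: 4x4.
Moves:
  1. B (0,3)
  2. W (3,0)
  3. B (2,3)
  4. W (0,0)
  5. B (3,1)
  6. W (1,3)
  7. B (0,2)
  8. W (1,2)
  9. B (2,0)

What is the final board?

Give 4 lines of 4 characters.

Move 1: B@(0,3) -> caps B=0 W=0
Move 2: W@(3,0) -> caps B=0 W=0
Move 3: B@(2,3) -> caps B=0 W=0
Move 4: W@(0,0) -> caps B=0 W=0
Move 5: B@(3,1) -> caps B=0 W=0
Move 6: W@(1,3) -> caps B=0 W=0
Move 7: B@(0,2) -> caps B=0 W=0
Move 8: W@(1,2) -> caps B=0 W=0
Move 9: B@(2,0) -> caps B=1 W=0

Answer: W.BB
..WW
B..B
.B..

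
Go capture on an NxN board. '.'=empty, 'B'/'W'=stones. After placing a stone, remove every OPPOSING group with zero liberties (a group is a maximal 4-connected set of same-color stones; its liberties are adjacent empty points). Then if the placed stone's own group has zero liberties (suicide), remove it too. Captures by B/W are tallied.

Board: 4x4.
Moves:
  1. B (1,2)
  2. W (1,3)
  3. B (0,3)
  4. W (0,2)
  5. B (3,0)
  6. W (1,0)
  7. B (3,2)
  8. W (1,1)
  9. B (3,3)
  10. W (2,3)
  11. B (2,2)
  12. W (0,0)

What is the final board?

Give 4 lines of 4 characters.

Answer: W.W.
WWBW
..BW
B.BB

Derivation:
Move 1: B@(1,2) -> caps B=0 W=0
Move 2: W@(1,3) -> caps B=0 W=0
Move 3: B@(0,3) -> caps B=0 W=0
Move 4: W@(0,2) -> caps B=0 W=1
Move 5: B@(3,0) -> caps B=0 W=1
Move 6: W@(1,0) -> caps B=0 W=1
Move 7: B@(3,2) -> caps B=0 W=1
Move 8: W@(1,1) -> caps B=0 W=1
Move 9: B@(3,3) -> caps B=0 W=1
Move 10: W@(2,3) -> caps B=0 W=1
Move 11: B@(2,2) -> caps B=0 W=1
Move 12: W@(0,0) -> caps B=0 W=1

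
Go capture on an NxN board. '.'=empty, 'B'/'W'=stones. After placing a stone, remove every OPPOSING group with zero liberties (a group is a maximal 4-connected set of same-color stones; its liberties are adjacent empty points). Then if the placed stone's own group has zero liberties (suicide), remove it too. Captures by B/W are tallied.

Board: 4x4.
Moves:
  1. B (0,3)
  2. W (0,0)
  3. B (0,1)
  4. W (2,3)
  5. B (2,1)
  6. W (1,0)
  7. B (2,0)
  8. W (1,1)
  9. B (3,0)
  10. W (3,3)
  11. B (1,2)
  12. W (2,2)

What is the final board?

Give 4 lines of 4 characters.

Answer: .B.B
..B.
BBWW
B..W

Derivation:
Move 1: B@(0,3) -> caps B=0 W=0
Move 2: W@(0,0) -> caps B=0 W=0
Move 3: B@(0,1) -> caps B=0 W=0
Move 4: W@(2,3) -> caps B=0 W=0
Move 5: B@(2,1) -> caps B=0 W=0
Move 6: W@(1,0) -> caps B=0 W=0
Move 7: B@(2,0) -> caps B=0 W=0
Move 8: W@(1,1) -> caps B=0 W=0
Move 9: B@(3,0) -> caps B=0 W=0
Move 10: W@(3,3) -> caps B=0 W=0
Move 11: B@(1,2) -> caps B=3 W=0
Move 12: W@(2,2) -> caps B=3 W=0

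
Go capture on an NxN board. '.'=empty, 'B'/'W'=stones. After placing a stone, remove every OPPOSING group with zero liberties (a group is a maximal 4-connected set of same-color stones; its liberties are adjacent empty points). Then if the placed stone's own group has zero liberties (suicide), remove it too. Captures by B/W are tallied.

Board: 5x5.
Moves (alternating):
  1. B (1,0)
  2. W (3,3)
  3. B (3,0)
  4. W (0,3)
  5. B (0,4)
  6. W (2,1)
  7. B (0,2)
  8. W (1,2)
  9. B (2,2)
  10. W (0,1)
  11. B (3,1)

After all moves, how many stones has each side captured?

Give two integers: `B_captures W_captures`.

Answer: 0 1

Derivation:
Move 1: B@(1,0) -> caps B=0 W=0
Move 2: W@(3,3) -> caps B=0 W=0
Move 3: B@(3,0) -> caps B=0 W=0
Move 4: W@(0,3) -> caps B=0 W=0
Move 5: B@(0,4) -> caps B=0 W=0
Move 6: W@(2,1) -> caps B=0 W=0
Move 7: B@(0,2) -> caps B=0 W=0
Move 8: W@(1,2) -> caps B=0 W=0
Move 9: B@(2,2) -> caps B=0 W=0
Move 10: W@(0,1) -> caps B=0 W=1
Move 11: B@(3,1) -> caps B=0 W=1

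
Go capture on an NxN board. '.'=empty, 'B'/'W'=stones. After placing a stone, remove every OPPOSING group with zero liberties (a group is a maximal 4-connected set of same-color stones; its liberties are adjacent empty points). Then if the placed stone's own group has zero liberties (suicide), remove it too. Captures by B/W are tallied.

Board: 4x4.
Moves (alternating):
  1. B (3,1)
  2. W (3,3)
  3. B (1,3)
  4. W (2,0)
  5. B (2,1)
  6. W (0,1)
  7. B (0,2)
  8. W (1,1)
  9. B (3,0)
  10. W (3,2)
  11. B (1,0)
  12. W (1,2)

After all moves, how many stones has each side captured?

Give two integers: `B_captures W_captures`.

Answer: 1 0

Derivation:
Move 1: B@(3,1) -> caps B=0 W=0
Move 2: W@(3,3) -> caps B=0 W=0
Move 3: B@(1,3) -> caps B=0 W=0
Move 4: W@(2,0) -> caps B=0 W=0
Move 5: B@(2,1) -> caps B=0 W=0
Move 6: W@(0,1) -> caps B=0 W=0
Move 7: B@(0,2) -> caps B=0 W=0
Move 8: W@(1,1) -> caps B=0 W=0
Move 9: B@(3,0) -> caps B=0 W=0
Move 10: W@(3,2) -> caps B=0 W=0
Move 11: B@(1,0) -> caps B=1 W=0
Move 12: W@(1,2) -> caps B=1 W=0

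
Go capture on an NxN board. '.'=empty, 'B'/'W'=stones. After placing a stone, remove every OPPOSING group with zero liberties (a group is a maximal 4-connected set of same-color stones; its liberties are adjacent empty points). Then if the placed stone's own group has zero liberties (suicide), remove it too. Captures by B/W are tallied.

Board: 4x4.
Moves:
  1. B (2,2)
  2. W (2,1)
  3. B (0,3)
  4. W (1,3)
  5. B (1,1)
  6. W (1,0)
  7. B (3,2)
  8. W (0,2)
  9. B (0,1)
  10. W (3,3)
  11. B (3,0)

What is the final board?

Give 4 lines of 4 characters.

Move 1: B@(2,2) -> caps B=0 W=0
Move 2: W@(2,1) -> caps B=0 W=0
Move 3: B@(0,3) -> caps B=0 W=0
Move 4: W@(1,3) -> caps B=0 W=0
Move 5: B@(1,1) -> caps B=0 W=0
Move 6: W@(1,0) -> caps B=0 W=0
Move 7: B@(3,2) -> caps B=0 W=0
Move 8: W@(0,2) -> caps B=0 W=1
Move 9: B@(0,1) -> caps B=0 W=1
Move 10: W@(3,3) -> caps B=0 W=1
Move 11: B@(3,0) -> caps B=0 W=1

Answer: .BW.
WB.W
.WB.
B.BW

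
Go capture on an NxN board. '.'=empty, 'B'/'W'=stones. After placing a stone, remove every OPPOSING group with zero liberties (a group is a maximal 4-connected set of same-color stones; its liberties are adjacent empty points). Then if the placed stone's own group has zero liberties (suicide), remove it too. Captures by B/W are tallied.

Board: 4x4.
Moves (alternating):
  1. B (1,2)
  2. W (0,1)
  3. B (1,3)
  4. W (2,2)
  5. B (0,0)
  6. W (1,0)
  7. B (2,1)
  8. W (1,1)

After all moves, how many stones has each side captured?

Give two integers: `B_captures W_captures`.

Answer: 0 1

Derivation:
Move 1: B@(1,2) -> caps B=0 W=0
Move 2: W@(0,1) -> caps B=0 W=0
Move 3: B@(1,3) -> caps B=0 W=0
Move 4: W@(2,2) -> caps B=0 W=0
Move 5: B@(0,0) -> caps B=0 W=0
Move 6: W@(1,0) -> caps B=0 W=1
Move 7: B@(2,1) -> caps B=0 W=1
Move 8: W@(1,1) -> caps B=0 W=1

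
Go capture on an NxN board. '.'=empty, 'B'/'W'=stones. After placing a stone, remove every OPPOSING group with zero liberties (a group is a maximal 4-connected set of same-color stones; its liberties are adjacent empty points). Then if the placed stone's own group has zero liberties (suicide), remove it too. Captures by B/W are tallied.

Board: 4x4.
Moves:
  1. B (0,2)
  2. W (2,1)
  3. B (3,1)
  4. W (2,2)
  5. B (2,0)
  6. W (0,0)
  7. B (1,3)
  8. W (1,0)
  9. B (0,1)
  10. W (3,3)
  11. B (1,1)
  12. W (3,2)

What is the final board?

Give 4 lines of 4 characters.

Move 1: B@(0,2) -> caps B=0 W=0
Move 2: W@(2,1) -> caps B=0 W=0
Move 3: B@(3,1) -> caps B=0 W=0
Move 4: W@(2,2) -> caps B=0 W=0
Move 5: B@(2,0) -> caps B=0 W=0
Move 6: W@(0,0) -> caps B=0 W=0
Move 7: B@(1,3) -> caps B=0 W=0
Move 8: W@(1,0) -> caps B=0 W=0
Move 9: B@(0,1) -> caps B=0 W=0
Move 10: W@(3,3) -> caps B=0 W=0
Move 11: B@(1,1) -> caps B=2 W=0
Move 12: W@(3,2) -> caps B=2 W=0

Answer: .BB.
.B.B
BWW.
.BWW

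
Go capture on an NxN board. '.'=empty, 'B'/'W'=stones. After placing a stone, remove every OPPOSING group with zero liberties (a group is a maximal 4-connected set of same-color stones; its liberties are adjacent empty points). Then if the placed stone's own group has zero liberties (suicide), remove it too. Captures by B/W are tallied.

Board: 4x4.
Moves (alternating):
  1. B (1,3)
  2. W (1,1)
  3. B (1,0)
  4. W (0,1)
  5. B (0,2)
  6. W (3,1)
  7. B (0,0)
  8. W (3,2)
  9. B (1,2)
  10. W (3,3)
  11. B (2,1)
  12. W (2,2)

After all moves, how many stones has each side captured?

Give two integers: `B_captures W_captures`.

Move 1: B@(1,3) -> caps B=0 W=0
Move 2: W@(1,1) -> caps B=0 W=0
Move 3: B@(1,0) -> caps B=0 W=0
Move 4: W@(0,1) -> caps B=0 W=0
Move 5: B@(0,2) -> caps B=0 W=0
Move 6: W@(3,1) -> caps B=0 W=0
Move 7: B@(0,0) -> caps B=0 W=0
Move 8: W@(3,2) -> caps B=0 W=0
Move 9: B@(1,2) -> caps B=0 W=0
Move 10: W@(3,3) -> caps B=0 W=0
Move 11: B@(2,1) -> caps B=2 W=0
Move 12: W@(2,2) -> caps B=2 W=0

Answer: 2 0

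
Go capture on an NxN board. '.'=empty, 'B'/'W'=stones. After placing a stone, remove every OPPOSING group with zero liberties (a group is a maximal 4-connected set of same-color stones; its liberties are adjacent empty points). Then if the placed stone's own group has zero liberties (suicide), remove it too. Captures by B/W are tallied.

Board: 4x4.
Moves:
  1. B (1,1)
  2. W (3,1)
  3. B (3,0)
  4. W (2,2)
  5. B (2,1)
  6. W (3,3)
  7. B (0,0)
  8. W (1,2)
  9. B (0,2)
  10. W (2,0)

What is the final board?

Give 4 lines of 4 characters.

Answer: B.B.
.BW.
WBW.
.W.W

Derivation:
Move 1: B@(1,1) -> caps B=0 W=0
Move 2: W@(3,1) -> caps B=0 W=0
Move 3: B@(3,0) -> caps B=0 W=0
Move 4: W@(2,2) -> caps B=0 W=0
Move 5: B@(2,1) -> caps B=0 W=0
Move 6: W@(3,3) -> caps B=0 W=0
Move 7: B@(0,0) -> caps B=0 W=0
Move 8: W@(1,2) -> caps B=0 W=0
Move 9: B@(0,2) -> caps B=0 W=0
Move 10: W@(2,0) -> caps B=0 W=1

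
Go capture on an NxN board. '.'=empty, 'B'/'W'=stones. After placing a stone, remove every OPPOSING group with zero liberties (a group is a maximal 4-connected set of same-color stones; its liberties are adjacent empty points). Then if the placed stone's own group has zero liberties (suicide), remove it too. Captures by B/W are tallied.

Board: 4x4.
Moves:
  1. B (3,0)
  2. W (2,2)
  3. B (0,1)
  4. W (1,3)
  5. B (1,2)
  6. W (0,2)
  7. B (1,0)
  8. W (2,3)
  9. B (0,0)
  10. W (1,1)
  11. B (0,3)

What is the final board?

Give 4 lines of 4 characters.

Answer: BBW.
BW.W
..WW
B...

Derivation:
Move 1: B@(3,0) -> caps B=0 W=0
Move 2: W@(2,2) -> caps B=0 W=0
Move 3: B@(0,1) -> caps B=0 W=0
Move 4: W@(1,3) -> caps B=0 W=0
Move 5: B@(1,2) -> caps B=0 W=0
Move 6: W@(0,2) -> caps B=0 W=0
Move 7: B@(1,0) -> caps B=0 W=0
Move 8: W@(2,3) -> caps B=0 W=0
Move 9: B@(0,0) -> caps B=0 W=0
Move 10: W@(1,1) -> caps B=0 W=1
Move 11: B@(0,3) -> caps B=0 W=1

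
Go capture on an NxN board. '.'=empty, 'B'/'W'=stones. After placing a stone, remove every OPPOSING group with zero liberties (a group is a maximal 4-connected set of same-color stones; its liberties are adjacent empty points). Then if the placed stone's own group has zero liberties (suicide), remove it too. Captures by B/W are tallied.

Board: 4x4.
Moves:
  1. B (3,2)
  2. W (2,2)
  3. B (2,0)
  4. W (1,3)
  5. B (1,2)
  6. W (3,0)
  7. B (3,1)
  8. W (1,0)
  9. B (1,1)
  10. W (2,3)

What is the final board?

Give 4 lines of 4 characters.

Move 1: B@(3,2) -> caps B=0 W=0
Move 2: W@(2,2) -> caps B=0 W=0
Move 3: B@(2,0) -> caps B=0 W=0
Move 4: W@(1,3) -> caps B=0 W=0
Move 5: B@(1,2) -> caps B=0 W=0
Move 6: W@(3,0) -> caps B=0 W=0
Move 7: B@(3,1) -> caps B=1 W=0
Move 8: W@(1,0) -> caps B=1 W=0
Move 9: B@(1,1) -> caps B=1 W=0
Move 10: W@(2,3) -> caps B=1 W=0

Answer: ....
WBBW
B.WW
.BB.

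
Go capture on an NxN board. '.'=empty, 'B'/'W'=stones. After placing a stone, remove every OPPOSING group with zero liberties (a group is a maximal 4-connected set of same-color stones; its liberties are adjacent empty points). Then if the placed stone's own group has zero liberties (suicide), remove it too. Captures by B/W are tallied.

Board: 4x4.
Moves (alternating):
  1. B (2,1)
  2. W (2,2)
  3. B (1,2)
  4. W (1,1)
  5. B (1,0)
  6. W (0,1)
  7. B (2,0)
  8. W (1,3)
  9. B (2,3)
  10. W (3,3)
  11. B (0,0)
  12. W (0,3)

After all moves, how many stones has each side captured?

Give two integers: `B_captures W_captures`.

Move 1: B@(2,1) -> caps B=0 W=0
Move 2: W@(2,2) -> caps B=0 W=0
Move 3: B@(1,2) -> caps B=0 W=0
Move 4: W@(1,1) -> caps B=0 W=0
Move 5: B@(1,0) -> caps B=0 W=0
Move 6: W@(0,1) -> caps B=0 W=0
Move 7: B@(2,0) -> caps B=0 W=0
Move 8: W@(1,3) -> caps B=0 W=0
Move 9: B@(2,3) -> caps B=0 W=0
Move 10: W@(3,3) -> caps B=0 W=1
Move 11: B@(0,0) -> caps B=0 W=1
Move 12: W@(0,3) -> caps B=0 W=1

Answer: 0 1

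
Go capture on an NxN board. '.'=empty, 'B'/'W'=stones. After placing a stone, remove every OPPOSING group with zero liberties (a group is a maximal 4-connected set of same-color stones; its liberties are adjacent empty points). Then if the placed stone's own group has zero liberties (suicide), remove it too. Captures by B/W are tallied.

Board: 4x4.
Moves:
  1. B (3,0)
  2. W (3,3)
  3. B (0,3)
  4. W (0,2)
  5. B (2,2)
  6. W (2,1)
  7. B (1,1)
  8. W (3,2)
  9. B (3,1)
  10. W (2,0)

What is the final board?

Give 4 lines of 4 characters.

Answer: ..WB
.B..
WWB.
..WW

Derivation:
Move 1: B@(3,0) -> caps B=0 W=0
Move 2: W@(3,3) -> caps B=0 W=0
Move 3: B@(0,3) -> caps B=0 W=0
Move 4: W@(0,2) -> caps B=0 W=0
Move 5: B@(2,2) -> caps B=0 W=0
Move 6: W@(2,1) -> caps B=0 W=0
Move 7: B@(1,1) -> caps B=0 W=0
Move 8: W@(3,2) -> caps B=0 W=0
Move 9: B@(3,1) -> caps B=0 W=0
Move 10: W@(2,0) -> caps B=0 W=2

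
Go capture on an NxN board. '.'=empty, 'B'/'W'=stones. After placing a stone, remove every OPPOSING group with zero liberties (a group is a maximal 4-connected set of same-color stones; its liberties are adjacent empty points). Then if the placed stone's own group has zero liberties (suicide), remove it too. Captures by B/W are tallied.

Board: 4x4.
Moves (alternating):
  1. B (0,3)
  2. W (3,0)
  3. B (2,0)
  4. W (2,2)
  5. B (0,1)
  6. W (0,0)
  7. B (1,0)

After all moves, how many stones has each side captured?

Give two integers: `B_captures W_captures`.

Answer: 1 0

Derivation:
Move 1: B@(0,3) -> caps B=0 W=0
Move 2: W@(3,0) -> caps B=0 W=0
Move 3: B@(2,0) -> caps B=0 W=0
Move 4: W@(2,2) -> caps B=0 W=0
Move 5: B@(0,1) -> caps B=0 W=0
Move 6: W@(0,0) -> caps B=0 W=0
Move 7: B@(1,0) -> caps B=1 W=0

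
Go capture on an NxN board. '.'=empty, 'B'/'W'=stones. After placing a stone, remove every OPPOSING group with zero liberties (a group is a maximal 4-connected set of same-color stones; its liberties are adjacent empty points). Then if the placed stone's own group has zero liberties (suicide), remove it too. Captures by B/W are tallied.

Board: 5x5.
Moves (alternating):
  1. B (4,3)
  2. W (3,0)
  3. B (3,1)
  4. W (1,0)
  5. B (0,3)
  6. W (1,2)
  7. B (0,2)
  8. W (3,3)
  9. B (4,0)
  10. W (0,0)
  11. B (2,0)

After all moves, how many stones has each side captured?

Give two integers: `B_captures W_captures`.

Answer: 1 0

Derivation:
Move 1: B@(4,3) -> caps B=0 W=0
Move 2: W@(3,0) -> caps B=0 W=0
Move 3: B@(3,1) -> caps B=0 W=0
Move 4: W@(1,0) -> caps B=0 W=0
Move 5: B@(0,3) -> caps B=0 W=0
Move 6: W@(1,2) -> caps B=0 W=0
Move 7: B@(0,2) -> caps B=0 W=0
Move 8: W@(3,3) -> caps B=0 W=0
Move 9: B@(4,0) -> caps B=0 W=0
Move 10: W@(0,0) -> caps B=0 W=0
Move 11: B@(2,0) -> caps B=1 W=0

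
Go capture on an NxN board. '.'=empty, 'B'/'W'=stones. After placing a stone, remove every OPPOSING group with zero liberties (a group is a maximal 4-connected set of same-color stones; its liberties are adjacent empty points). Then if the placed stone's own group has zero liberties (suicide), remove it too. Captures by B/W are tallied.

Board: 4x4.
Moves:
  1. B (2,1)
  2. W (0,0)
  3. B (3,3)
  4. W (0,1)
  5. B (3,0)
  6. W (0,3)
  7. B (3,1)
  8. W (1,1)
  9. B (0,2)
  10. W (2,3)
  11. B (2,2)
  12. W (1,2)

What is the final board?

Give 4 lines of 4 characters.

Answer: WW.W
.WW.
.BBW
BB.B

Derivation:
Move 1: B@(2,1) -> caps B=0 W=0
Move 2: W@(0,0) -> caps B=0 W=0
Move 3: B@(3,3) -> caps B=0 W=0
Move 4: W@(0,1) -> caps B=0 W=0
Move 5: B@(3,0) -> caps B=0 W=0
Move 6: W@(0,3) -> caps B=0 W=0
Move 7: B@(3,1) -> caps B=0 W=0
Move 8: W@(1,1) -> caps B=0 W=0
Move 9: B@(0,2) -> caps B=0 W=0
Move 10: W@(2,3) -> caps B=0 W=0
Move 11: B@(2,2) -> caps B=0 W=0
Move 12: W@(1,2) -> caps B=0 W=1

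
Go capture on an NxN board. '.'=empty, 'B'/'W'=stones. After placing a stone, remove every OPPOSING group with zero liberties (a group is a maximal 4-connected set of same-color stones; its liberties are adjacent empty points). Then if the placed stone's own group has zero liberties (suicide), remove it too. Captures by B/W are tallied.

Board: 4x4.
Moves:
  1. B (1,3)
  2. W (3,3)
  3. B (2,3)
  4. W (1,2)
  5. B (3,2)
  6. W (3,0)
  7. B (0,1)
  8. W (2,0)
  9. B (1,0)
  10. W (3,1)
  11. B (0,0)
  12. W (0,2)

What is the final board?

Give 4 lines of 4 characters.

Move 1: B@(1,3) -> caps B=0 W=0
Move 2: W@(3,3) -> caps B=0 W=0
Move 3: B@(2,3) -> caps B=0 W=0
Move 4: W@(1,2) -> caps B=0 W=0
Move 5: B@(3,2) -> caps B=1 W=0
Move 6: W@(3,0) -> caps B=1 W=0
Move 7: B@(0,1) -> caps B=1 W=0
Move 8: W@(2,0) -> caps B=1 W=0
Move 9: B@(1,0) -> caps B=1 W=0
Move 10: W@(3,1) -> caps B=1 W=0
Move 11: B@(0,0) -> caps B=1 W=0
Move 12: W@(0,2) -> caps B=1 W=0

Answer: BBW.
B.WB
W..B
WWB.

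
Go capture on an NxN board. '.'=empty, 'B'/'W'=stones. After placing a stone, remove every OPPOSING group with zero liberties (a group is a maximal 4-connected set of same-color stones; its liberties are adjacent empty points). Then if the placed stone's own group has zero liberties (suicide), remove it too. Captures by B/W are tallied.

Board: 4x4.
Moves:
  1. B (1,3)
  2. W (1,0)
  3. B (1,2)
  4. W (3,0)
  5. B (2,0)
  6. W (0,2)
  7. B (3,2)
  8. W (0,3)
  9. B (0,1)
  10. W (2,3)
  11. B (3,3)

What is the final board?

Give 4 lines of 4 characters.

Move 1: B@(1,3) -> caps B=0 W=0
Move 2: W@(1,0) -> caps B=0 W=0
Move 3: B@(1,2) -> caps B=0 W=0
Move 4: W@(3,0) -> caps B=0 W=0
Move 5: B@(2,0) -> caps B=0 W=0
Move 6: W@(0,2) -> caps B=0 W=0
Move 7: B@(3,2) -> caps B=0 W=0
Move 8: W@(0,3) -> caps B=0 W=0
Move 9: B@(0,1) -> caps B=2 W=0
Move 10: W@(2,3) -> caps B=2 W=0
Move 11: B@(3,3) -> caps B=2 W=0

Answer: .B..
W.BB
B..W
W.BB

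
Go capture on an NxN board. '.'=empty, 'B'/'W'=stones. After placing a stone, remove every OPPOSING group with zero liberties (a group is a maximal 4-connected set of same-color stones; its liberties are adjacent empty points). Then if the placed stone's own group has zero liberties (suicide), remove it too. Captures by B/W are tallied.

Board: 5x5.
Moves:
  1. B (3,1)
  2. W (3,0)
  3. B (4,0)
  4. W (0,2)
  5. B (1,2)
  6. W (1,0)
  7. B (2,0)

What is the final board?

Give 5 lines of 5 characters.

Answer: ..W..
W.B..
B....
.B...
B....

Derivation:
Move 1: B@(3,1) -> caps B=0 W=0
Move 2: W@(3,0) -> caps B=0 W=0
Move 3: B@(4,0) -> caps B=0 W=0
Move 4: W@(0,2) -> caps B=0 W=0
Move 5: B@(1,2) -> caps B=0 W=0
Move 6: W@(1,0) -> caps B=0 W=0
Move 7: B@(2,0) -> caps B=1 W=0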